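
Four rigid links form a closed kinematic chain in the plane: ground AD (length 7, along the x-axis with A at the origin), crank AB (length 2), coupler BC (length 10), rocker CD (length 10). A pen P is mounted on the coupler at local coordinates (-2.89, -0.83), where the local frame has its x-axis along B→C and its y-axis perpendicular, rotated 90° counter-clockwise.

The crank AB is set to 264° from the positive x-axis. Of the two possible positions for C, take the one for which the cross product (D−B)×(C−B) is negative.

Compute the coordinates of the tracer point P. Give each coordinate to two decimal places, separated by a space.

-2.62 -0.20

A=(0,0), D=(7.00,0)
B = A + 2.00·(cos264°, sin264°) = (-0.2091, -1.9890)
|BD| = 7.4784
circle(B,10.00) ∩ circle(D,10.00): a=3.7392, h=9.2746
  candidates: C₊=(0.9287,7.9460) cross=69.359; C₋=(5.8622,-9.9351) cross=-69.359
  mode - wants cross < 0 → take C=(5.8622,-9.9351) (cross=-69.359)
ex = (C−B)/|BC| = (0.6071,-0.7946); ey = (0.7946,0.6071)
P = B + -2.89·ex + -0.83·ey = (-2.6232,-0.1966)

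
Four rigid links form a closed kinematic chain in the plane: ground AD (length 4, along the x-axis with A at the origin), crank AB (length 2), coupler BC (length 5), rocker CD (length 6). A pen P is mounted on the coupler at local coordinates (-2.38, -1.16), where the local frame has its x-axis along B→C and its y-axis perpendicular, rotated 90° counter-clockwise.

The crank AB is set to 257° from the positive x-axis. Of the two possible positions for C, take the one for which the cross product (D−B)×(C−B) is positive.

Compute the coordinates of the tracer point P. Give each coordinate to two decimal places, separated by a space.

1.05 -4.13

A=(0,0), D=(4.00,0)
B = A + 2.00·(cos257°, sin257°) = (-0.4499, -1.9487)
|BD| = 4.8579
circle(B,5.00) ∩ circle(D,6.00): a=1.2968, h=4.8289
  candidates: C₊=(-1.1991,2.9948) cross=23.458; C₋=(2.6751,-5.8519) cross=-23.458
  mode + wants cross > 0 → take C=(-1.1991,2.9948) (cross=23.458)
ex = (C−B)/|BC| = (-0.1498,0.9887); ey = (-0.9887,-0.1498)
P = B + -2.38·ex + -1.16·ey = (1.0536,-4.1280)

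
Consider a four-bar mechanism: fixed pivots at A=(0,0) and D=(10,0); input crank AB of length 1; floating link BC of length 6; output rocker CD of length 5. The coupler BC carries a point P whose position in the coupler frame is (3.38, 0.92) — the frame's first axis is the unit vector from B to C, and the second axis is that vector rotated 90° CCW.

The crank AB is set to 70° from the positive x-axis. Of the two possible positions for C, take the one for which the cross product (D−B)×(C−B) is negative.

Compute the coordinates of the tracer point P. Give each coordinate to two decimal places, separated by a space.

A=(0,0), D=(10.00,0)
B = A + 1.00·(cos70°, sin70°) = (0.3420, 0.9397)
|BD| = 9.7036
circle(B,6.00) ∩ circle(D,5.00): a=5.4186, h=2.5766
  candidates: C₊=(5.9847,2.9794) cross=25.002; C₋=(5.4856,-2.1495) cross=-25.002
  mode - wants cross < 0 → take C=(5.4856,-2.1495) (cross=-25.002)
ex = (C−B)/|BC| = (0.8573,-0.5149); ey = (0.5149,0.8573)
P = B + 3.38·ex + 0.92·ey = (3.7133,-0.0119)

3.71 -0.01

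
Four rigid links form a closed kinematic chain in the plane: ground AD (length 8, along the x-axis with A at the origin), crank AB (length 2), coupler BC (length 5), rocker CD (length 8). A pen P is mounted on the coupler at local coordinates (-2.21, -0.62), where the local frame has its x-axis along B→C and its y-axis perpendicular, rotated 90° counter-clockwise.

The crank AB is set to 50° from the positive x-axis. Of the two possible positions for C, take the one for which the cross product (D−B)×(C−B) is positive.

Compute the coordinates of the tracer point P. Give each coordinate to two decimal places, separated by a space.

A=(0,0), D=(8.00,0)
B = A + 2.00·(cos50°, sin50°) = (1.2856, 1.5321)
|BD| = 6.8870
circle(B,5.00) ∩ circle(D,8.00): a=0.6121, h=4.9624
  candidates: C₊=(2.9863,6.2340) cross=34.176; C₋=(0.7784,-3.4421) cross=-34.176
  mode + wants cross > 0 → take C=(2.9863,6.2340) (cross=34.176)
ex = (C−B)/|BC| = (0.3401,0.9404); ey = (-0.9404,0.3401)
P = B + -2.21·ex + -0.62·ey = (1.1169,-0.7570)

1.12 -0.76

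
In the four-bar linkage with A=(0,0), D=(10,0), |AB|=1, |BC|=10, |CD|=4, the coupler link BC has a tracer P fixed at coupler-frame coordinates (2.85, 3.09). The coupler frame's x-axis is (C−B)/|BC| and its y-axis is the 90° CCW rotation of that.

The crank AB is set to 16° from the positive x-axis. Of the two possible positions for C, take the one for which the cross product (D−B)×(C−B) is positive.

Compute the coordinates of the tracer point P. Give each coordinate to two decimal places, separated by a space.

2.46 4.20

A=(0,0), D=(10.00,0)
B = A + 1.00·(cos16°, sin16°) = (0.9613, 0.2756)
|BD| = 9.0429
circle(B,10.00) ∩ circle(D,4.00): a=9.1660, h=3.9981
  candidates: C₊=(10.2448,3.9925) cross=36.155; C₋=(10.0011,-4.0000) cross=-36.155
  mode + wants cross > 0 → take C=(10.2448,3.9925) (cross=36.155)
ex = (C−B)/|BC| = (0.9284,0.3717); ey = (-0.3717,0.9284)
P = B + 2.85·ex + 3.09·ey = (2.4586,4.2036)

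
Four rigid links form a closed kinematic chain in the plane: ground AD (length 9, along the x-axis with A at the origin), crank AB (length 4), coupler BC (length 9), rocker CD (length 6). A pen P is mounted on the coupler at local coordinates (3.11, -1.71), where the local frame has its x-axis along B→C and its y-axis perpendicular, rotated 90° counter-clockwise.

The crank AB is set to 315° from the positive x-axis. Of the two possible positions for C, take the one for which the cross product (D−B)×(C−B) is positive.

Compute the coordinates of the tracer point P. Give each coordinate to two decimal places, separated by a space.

5.64 -0.66

A=(0,0), D=(9.00,0)
B = A + 4.00·(cos315°, sin315°) = (2.8284, -2.8284)
|BD| = 6.7888
circle(B,9.00) ∩ circle(D,6.00): a=6.7087, h=5.9995
  candidates: C₊=(6.4276,5.4206) cross=40.729; C₋=(11.4267,-5.4874) cross=-40.729
  mode + wants cross > 0 → take C=(6.4276,5.4206) (cross=40.729)
ex = (C−B)/|BC| = (0.3999,0.9166); ey = (-0.9166,0.3999)
P = B + 3.11·ex + -1.71·ey = (5.6394,-0.6618)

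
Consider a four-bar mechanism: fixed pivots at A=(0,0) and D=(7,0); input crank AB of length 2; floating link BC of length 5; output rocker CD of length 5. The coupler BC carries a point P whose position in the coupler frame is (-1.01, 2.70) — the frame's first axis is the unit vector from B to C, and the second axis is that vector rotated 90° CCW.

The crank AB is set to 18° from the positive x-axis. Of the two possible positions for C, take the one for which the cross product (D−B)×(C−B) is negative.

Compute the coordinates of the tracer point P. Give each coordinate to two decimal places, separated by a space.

A=(0,0), D=(7.00,0)
B = A + 2.00·(cos18°, sin18°) = (1.9021, 0.6180)
|BD| = 5.1352
circle(B,5.00) ∩ circle(D,5.00): a=2.5676, h=4.2904
  candidates: C₊=(4.9674,4.5682) cross=22.032; C₋=(3.9347,-3.9502) cross=-22.032
  mode - wants cross < 0 → take C=(3.9347,-3.9502) (cross=-22.032)
ex = (C−B)/|BC| = (0.4065,-0.9136); ey = (0.9136,0.4065)
P = B + -1.01·ex + 2.70·ey = (3.9584,2.6384)

3.96 2.64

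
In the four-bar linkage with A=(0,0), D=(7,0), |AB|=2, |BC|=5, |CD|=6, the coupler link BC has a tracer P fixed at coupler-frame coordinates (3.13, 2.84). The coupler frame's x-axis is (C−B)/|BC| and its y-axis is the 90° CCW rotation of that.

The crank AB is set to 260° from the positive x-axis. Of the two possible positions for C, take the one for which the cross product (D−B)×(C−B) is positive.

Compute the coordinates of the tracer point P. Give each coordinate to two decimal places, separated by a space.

A=(0,0), D=(7.00,0)
B = A + 2.00·(cos260°, sin260°) = (-0.3473, -1.9696)
|BD| = 7.6067
circle(B,5.00) ∩ circle(D,6.00): a=3.0803, h=3.9385
  candidates: C₊=(1.6082,2.6321) cross=29.959; C₋=(3.6478,-4.9762) cross=-29.959
  mode + wants cross > 0 → take C=(1.6082,2.6321) (cross=29.959)
ex = (C−B)/|BC| = (0.3911,0.9204); ey = (-0.9204,0.3911)
P = B + 3.13·ex + 2.84·ey = (-1.7370,2.0218)

-1.74 2.02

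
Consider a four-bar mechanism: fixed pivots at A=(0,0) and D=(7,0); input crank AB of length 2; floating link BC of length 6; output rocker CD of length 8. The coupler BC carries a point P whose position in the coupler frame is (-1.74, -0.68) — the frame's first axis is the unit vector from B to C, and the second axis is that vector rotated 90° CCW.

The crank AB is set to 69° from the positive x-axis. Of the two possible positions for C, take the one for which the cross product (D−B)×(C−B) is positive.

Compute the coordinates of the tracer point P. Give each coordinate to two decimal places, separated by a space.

A=(0,0), D=(7.00,0)
B = A + 2.00·(cos69°, sin69°) = (0.7167, 1.8672)
|BD| = 6.5548
circle(B,6.00) ∩ circle(D,8.00): a=1.1416, h=5.8904
  candidates: C₊=(3.4889,7.1883) cross=38.611; C₋=(0.1331,-4.1044) cross=-38.611
  mode + wants cross > 0 → take C=(3.4889,7.1883) (cross=38.611)
ex = (C−B)/|BC| = (0.4620,0.8869); ey = (-0.8869,0.4620)
P = B + -1.74·ex + -0.68·ey = (0.5159,0.0098)

0.52 0.01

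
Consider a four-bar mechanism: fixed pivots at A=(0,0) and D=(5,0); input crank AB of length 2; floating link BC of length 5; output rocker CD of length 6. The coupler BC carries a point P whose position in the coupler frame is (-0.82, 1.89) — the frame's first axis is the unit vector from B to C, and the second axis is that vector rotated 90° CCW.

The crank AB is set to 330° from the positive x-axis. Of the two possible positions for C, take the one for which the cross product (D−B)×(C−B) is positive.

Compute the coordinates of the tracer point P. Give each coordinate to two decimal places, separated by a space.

A=(0,0), D=(5.00,0)
B = A + 2.00·(cos330°, sin330°) = (1.7321, -1.0000)
|BD| = 3.4175
circle(B,5.00) ∩ circle(D,6.00): a=0.0994, h=4.9990
  candidates: C₊=(0.3644,3.8093) cross=17.084; C₋=(3.2899,-5.7511) cross=-17.084
  mode + wants cross > 0 → take C=(0.3644,3.8093) (cross=17.084)
ex = (C−B)/|BC| = (-0.2735,0.9619); ey = (-0.9619,-0.2735)
P = B + -0.82·ex + 1.89·ey = (0.1384,-2.3057)

0.14 -2.31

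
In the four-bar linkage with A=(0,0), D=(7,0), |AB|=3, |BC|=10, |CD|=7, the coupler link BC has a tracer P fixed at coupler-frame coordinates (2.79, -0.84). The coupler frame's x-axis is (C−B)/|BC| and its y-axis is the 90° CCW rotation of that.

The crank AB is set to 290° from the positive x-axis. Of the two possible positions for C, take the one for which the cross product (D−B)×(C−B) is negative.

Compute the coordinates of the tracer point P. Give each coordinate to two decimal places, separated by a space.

A=(0,0), D=(7.00,0)
B = A + 3.00·(cos290°, sin290°) = (1.0261, -2.8191)
|BD| = 6.6057
circle(B,10.00) ∩ circle(D,7.00): a=7.1632, h=6.9778
  candidates: C₊=(4.5263,6.5483) cross=46.093; C₋=(10.4820,-6.0725) cross=-46.093
  mode - wants cross < 0 → take C=(10.4820,-6.0725) (cross=-46.093)
ex = (C−B)/|BC| = (0.9456,-0.3253); ey = (0.3253,0.9456)
P = B + 2.79·ex + -0.84·ey = (3.3910,-4.5211)

3.39 -4.52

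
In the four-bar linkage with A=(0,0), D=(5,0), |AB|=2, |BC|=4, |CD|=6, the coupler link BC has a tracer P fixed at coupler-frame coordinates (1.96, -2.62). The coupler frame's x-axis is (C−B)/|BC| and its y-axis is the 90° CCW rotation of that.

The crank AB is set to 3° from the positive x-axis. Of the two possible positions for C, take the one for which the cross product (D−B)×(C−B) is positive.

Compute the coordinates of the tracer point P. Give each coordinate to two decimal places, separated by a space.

A=(0,0), D=(5.00,0)
B = A + 2.00·(cos3°, sin3°) = (1.9973, 0.1047)
|BD| = 3.0046
circle(B,4.00) ∩ circle(D,6.00): a=-1.8260, h=3.5589
  candidates: C₊=(0.2964,3.7250) cross=10.693; C₋=(0.0484,-3.3885) cross=-10.693
  mode + wants cross > 0 → take C=(0.2964,3.7250) (cross=10.693)
ex = (C−B)/|BC| = (-0.4252,0.9051); ey = (-0.9051,-0.4252)
P = B + 1.96·ex + -2.62·ey = (3.5352,2.9927)

3.54 2.99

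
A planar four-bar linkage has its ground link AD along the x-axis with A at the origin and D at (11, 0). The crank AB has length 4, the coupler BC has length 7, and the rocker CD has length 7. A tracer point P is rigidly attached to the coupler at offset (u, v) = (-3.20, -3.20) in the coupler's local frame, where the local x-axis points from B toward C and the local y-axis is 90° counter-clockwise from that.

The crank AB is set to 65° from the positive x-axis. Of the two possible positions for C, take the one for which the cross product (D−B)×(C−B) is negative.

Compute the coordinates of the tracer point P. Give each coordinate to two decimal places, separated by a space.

-2.54 5.23

A=(0,0), D=(11.00,0)
B = A + 4.00·(cos65°, sin65°) = (1.6905, 3.6252)
|BD| = 9.9905
circle(B,7.00) ∩ circle(D,7.00): a=4.9952, h=4.9038
  candidates: C₊=(8.1247,6.3822) cross=48.992; C₋=(4.5658,-2.7570) cross=-48.992
  mode - wants cross < 0 → take C=(4.5658,-2.7570) (cross=-48.992)
ex = (C−B)/|BC| = (0.4108,-0.9117); ey = (0.9117,0.4108)
P = B + -3.20·ex + -3.20·ey = (-2.5415,5.2284)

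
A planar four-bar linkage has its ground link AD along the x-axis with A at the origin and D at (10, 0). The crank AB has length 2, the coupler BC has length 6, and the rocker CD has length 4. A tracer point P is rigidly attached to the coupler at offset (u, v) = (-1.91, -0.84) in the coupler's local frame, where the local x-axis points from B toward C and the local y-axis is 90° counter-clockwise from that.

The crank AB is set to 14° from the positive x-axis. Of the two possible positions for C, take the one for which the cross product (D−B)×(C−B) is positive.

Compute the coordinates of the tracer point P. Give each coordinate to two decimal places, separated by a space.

A=(0,0), D=(10.00,0)
B = A + 2.00·(cos14°, sin14°) = (1.9406, 0.4838)
|BD| = 8.0739
circle(B,6.00) ∩ circle(D,4.00): a=5.2755, h=2.8581
  candidates: C₊=(7.3779,3.0207) cross=23.076; C₋=(7.0353,-2.6853) cross=-23.076
  mode + wants cross > 0 → take C=(7.3779,3.0207) (cross=23.076)
ex = (C−B)/|BC| = (0.9062,0.4228); ey = (-0.4228,0.9062)
P = B + -1.91·ex + -0.84·ey = (0.5649,-1.0849)

0.56 -1.08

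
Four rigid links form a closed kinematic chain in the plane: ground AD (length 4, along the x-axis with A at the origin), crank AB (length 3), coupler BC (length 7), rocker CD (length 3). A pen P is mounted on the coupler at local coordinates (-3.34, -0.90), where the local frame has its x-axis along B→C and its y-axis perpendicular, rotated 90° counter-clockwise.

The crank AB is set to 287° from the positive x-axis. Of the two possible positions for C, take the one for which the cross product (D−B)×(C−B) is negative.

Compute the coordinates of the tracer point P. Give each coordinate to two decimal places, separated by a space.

-1.56 -5.33

A=(0,0), D=(4.00,0)
B = A + 3.00·(cos287°, sin287°) = (0.8771, -2.8689)
|BD| = 4.2406
circle(B,7.00) ∩ circle(D,3.00): a=6.8366, h=1.5037
  candidates: C₊=(4.8944,2.8636) cross=6.377; C₋=(6.9290,0.6489) cross=-6.377
  mode - wants cross < 0 → take C=(6.9290,0.6489) (cross=-6.377)
ex = (C−B)/|BC| = (0.8646,0.5025); ey = (-0.5025,0.8646)
P = B + -3.34·ex + -0.90·ey = (-1.5582,-5.3255)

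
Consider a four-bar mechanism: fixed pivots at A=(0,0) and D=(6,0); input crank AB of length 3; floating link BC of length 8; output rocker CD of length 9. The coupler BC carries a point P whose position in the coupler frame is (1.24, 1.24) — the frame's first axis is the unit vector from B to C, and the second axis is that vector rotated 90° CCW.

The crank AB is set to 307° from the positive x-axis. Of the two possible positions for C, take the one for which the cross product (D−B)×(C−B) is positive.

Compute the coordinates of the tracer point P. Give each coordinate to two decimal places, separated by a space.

A=(0,0), D=(6.00,0)
B = A + 3.00·(cos307°, sin307°) = (1.8054, -2.3959)
|BD| = 4.8306
circle(B,8.00) ∩ circle(D,9.00): a=0.6557, h=7.9731
  candidates: C₊=(-1.5797,4.8526) cross=38.515; C₋=(6.3293,-8.9940) cross=-38.515
  mode + wants cross > 0 → take C=(-1.5797,4.8526) (cross=38.515)
ex = (C−B)/|BC| = (-0.4231,0.9061); ey = (-0.9061,-0.4231)
P = B + 1.24·ex + 1.24·ey = (0.1572,-1.7971)

0.16 -1.80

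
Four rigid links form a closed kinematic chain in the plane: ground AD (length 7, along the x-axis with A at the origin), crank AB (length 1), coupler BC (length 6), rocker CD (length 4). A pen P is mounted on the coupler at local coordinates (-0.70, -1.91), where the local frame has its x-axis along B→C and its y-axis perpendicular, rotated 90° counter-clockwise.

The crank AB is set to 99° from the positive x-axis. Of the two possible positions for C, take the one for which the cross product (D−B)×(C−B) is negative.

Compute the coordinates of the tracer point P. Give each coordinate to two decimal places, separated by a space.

-1.95 0.02

A=(0,0), D=(7.00,0)
B = A + 1.00·(cos99°, sin99°) = (-0.1564, 0.9877)
|BD| = 7.2243
circle(B,6.00) ∩ circle(D,4.00): a=4.9964, h=3.3221
  candidates: C₊=(5.2472,3.5955) cross=24.000; C₋=(4.3388,-2.9863) cross=-24.000
  mode - wants cross < 0 → take C=(4.3388,-2.9863) (cross=-24.000)
ex = (C−B)/|BC| = (0.7492,-0.6623); ey = (0.6623,0.7492)
P = B + -0.70·ex + -1.91·ey = (-1.9459,0.0203)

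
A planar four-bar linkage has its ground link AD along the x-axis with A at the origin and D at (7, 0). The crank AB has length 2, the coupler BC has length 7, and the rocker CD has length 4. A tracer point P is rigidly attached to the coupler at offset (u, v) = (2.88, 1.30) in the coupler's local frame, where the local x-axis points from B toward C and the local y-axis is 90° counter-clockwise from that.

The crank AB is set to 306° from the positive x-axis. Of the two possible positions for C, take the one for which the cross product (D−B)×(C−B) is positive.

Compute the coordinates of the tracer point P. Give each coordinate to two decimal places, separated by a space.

2.02 1.43

A=(0,0), D=(7.00,0)
B = A + 2.00·(cos306°, sin306°) = (1.1756, -1.6180)
|BD| = 6.0450
circle(B,7.00) ∩ circle(D,4.00): a=5.7520, h=3.9893
  candidates: C₊=(5.6499,3.7653) cross=24.115; C₋=(7.7855,-3.9221) cross=-24.115
  mode + wants cross > 0 → take C=(5.6499,3.7653) (cross=24.115)
ex = (C−B)/|BC| = (0.6392,0.7690); ey = (-0.7690,0.6392)
P = B + 2.88·ex + 1.30·ey = (2.0167,1.4278)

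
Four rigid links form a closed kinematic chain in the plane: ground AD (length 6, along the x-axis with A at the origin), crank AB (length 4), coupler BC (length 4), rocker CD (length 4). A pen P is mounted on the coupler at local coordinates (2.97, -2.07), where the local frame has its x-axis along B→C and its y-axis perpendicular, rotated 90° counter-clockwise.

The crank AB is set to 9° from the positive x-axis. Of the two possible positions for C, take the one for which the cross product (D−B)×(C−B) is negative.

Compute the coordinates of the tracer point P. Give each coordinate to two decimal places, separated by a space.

1.81 -2.29

A=(0,0), D=(6.00,0)
B = A + 4.00·(cos9°, sin9°) = (3.9508, 0.6257)
|BD| = 2.1427
circle(B,4.00) ∩ circle(D,4.00): a=1.0713, h=3.8539
  candidates: C₊=(6.1009,3.9987) cross=8.257; C₋=(3.8499,-3.3730) cross=-8.257
  mode - wants cross < 0 → take C=(3.8499,-3.3730) (cross=-8.257)
ex = (C−B)/|BC| = (-0.0252,-0.9997); ey = (0.9997,-0.0252)
P = B + 2.97·ex + -2.07·ey = (1.8065,-2.2911)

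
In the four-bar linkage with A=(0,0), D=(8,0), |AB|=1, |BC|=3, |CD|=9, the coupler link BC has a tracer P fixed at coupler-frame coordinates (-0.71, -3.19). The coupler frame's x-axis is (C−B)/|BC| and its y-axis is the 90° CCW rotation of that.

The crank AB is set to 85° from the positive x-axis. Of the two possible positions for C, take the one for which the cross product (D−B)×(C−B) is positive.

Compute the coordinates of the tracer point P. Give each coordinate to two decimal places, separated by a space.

3.31 0.45

A=(0,0), D=(8.00,0)
B = A + 1.00·(cos85°, sin85°) = (0.0872, 0.9962)
|BD| = 7.9753
circle(B,3.00) ∩ circle(D,9.00): a=-0.5263, h=2.9535
  candidates: C₊=(-0.0661,3.9923) cross=23.555; C₋=(-0.8039,-1.8684) cross=-23.555
  mode + wants cross > 0 → take C=(-0.0661,3.9923) (cross=23.555)
ex = (C−B)/|BC| = (-0.0511,0.9987); ey = (-0.9987,-0.0511)
P = B + -0.71·ex + -3.19·ey = (3.3093,0.4501)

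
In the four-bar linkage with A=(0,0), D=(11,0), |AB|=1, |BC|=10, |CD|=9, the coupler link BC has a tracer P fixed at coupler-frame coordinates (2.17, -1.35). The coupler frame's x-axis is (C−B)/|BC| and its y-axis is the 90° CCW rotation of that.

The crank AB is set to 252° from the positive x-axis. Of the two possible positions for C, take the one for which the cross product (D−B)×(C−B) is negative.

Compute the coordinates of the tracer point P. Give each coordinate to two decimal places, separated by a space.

A=(0,0), D=(11.00,0)
B = A + 1.00·(cos252°, sin252°) = (-0.3090, -0.9511)
|BD| = 11.3489
circle(B,10.00) ∩ circle(D,9.00): a=6.5116, h=7.5894
  candidates: C₊=(5.5436,7.1574) cross=86.132; C₋=(6.8156,-7.9681) cross=-86.132
  mode - wants cross < 0 → take C=(6.8156,-7.9681) (cross=-86.132)
ex = (C−B)/|BC| = (0.7125,-0.7017); ey = (0.7017,0.7125)
P = B + 2.17·ex + -1.35·ey = (0.2897,-3.4356)

0.29 -3.44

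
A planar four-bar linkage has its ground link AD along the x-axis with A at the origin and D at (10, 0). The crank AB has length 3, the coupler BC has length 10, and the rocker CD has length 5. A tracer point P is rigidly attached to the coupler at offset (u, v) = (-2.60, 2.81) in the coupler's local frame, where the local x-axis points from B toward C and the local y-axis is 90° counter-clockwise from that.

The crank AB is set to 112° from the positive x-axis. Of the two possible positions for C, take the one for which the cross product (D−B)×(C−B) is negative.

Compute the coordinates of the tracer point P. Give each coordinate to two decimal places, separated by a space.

A=(0,0), D=(10.00,0)
B = A + 3.00·(cos112°, sin112°) = (-1.1238, 2.7816)
|BD| = 11.4663
circle(B,10.00) ∩ circle(D,5.00): a=9.0036, h=4.3514
  candidates: C₊=(8.6664,4.8189) cross=49.895; C₋=(6.5553,-3.6241) cross=-49.895
  mode - wants cross < 0 → take C=(6.5553,-3.6241) (cross=-49.895)
ex = (C−B)/|BC| = (0.7679,-0.6406); ey = (0.6406,0.7679)
P = B + -2.60·ex + 2.81·ey = (-1.3204,6.6048)

-1.32 6.60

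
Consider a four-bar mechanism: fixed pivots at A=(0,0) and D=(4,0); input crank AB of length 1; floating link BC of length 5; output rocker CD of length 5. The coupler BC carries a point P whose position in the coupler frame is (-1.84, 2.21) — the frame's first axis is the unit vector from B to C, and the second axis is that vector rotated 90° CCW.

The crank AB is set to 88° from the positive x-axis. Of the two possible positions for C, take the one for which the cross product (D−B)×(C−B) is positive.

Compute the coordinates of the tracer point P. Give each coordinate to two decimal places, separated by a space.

-2.84 0.92

A=(0,0), D=(4.00,0)
B = A + 1.00·(cos88°, sin88°) = (0.0349, 0.9994)
|BD| = 4.0891
circle(B,5.00) ∩ circle(D,5.00): a=2.0446, h=4.5629
  candidates: C₊=(3.1326,4.9242) cross=18.658; C₋=(0.9023,-3.9248) cross=-18.658
  mode + wants cross > 0 → take C=(3.1326,4.9242) (cross=18.658)
ex = (C−B)/|BC| = (0.6195,0.7850); ey = (-0.7850,0.6195)
P = B + -1.84·ex + 2.21·ey = (-2.8398,0.9243)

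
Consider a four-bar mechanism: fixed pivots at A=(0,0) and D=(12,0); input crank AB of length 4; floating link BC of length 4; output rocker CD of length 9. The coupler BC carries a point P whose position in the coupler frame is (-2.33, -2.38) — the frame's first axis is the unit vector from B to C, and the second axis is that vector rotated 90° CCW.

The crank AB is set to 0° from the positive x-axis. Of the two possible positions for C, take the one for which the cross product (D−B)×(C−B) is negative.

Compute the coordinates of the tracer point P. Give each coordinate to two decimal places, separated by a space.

A=(0,0), D=(12.00,0)
B = A + 4.00·(cos0°, sin0°) = (4.0000, 0.0000)
|BD| = 8.0000
circle(B,4.00) ∩ circle(D,9.00): a=-0.0625, h=3.9995
  candidates: C₊=(3.9375,3.9995) cross=31.996; C₋=(3.9375,-3.9995) cross=-31.996
  mode - wants cross < 0 → take C=(3.9375,-3.9995) (cross=-31.996)
ex = (C−B)/|BC| = (-0.0156,-0.9999); ey = (0.9999,-0.0156)
P = B + -2.33·ex + -2.38·ey = (1.6567,2.3669)

1.66 2.37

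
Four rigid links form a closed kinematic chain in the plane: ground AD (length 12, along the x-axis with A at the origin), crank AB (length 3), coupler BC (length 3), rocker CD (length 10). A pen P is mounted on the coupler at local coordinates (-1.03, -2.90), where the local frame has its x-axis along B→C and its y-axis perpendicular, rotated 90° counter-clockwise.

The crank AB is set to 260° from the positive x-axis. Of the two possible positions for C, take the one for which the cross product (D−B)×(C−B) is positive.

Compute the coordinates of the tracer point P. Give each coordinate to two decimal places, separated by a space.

-0.05 -5.99

A=(0,0), D=(12.00,0)
B = A + 3.00·(cos260°, sin260°) = (-0.5209, -2.9544)
|BD| = 12.8648
circle(B,3.00) ∩ circle(D,10.00): a=2.8956, h=0.7845
  candidates: C₊=(2.1171,-1.5259) cross=10.093; C₋=(2.4774,-3.0530) cross=-10.093
  mode + wants cross > 0 → take C=(2.1171,-1.5259) (cross=10.093)
ex = (C−B)/|BC| = (0.8793,0.4762); ey = (-0.4762,0.8793)
P = B + -1.03·ex + -2.90·ey = (-0.0458,-5.9950)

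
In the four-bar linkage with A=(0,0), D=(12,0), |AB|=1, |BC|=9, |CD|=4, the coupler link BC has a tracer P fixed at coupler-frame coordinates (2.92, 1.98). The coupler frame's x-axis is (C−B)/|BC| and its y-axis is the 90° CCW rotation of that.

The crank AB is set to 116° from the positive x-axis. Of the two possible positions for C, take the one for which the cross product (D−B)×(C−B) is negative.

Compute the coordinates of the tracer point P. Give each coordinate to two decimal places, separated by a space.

A=(0,0), D=(12.00,0)
B = A + 1.00·(cos116°, sin116°) = (-0.4384, 0.8988)
|BD| = 12.4708
circle(B,9.00) ∩ circle(D,4.00): a=8.8415, h=1.6817
  candidates: C₊=(8.5013,1.9389) cross=20.972; C₋=(8.2589,-1.4157) cross=-20.972
  mode - wants cross < 0 → take C=(8.2589,-1.4157) (cross=-20.972)
ex = (C−B)/|BC| = (0.9664,-0.2572); ey = (0.2572,0.9664)
P = B + 2.92·ex + 1.98·ey = (2.8926,2.0613)

2.89 2.06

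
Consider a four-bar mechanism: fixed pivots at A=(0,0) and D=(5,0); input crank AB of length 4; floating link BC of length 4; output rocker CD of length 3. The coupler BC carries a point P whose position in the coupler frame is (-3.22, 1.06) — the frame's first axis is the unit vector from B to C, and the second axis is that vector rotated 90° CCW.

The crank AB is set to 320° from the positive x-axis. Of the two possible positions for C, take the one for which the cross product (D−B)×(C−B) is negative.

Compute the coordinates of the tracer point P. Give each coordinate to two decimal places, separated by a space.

-0.24 -1.82

A=(0,0), D=(5.00,0)
B = A + 4.00·(cos320°, sin320°) = (3.0642, -2.5712)
|BD| = 3.2184
circle(B,4.00) ∩ circle(D,3.00): a=2.6967, h=2.9543
  candidates: C₊=(2.3261,1.3602) cross=9.508; C₋=(7.0463,-2.1937) cross=-9.508
  mode - wants cross < 0 → take C=(7.0463,-2.1937) (cross=-9.508)
ex = (C−B)/|BC| = (0.9955,0.0944); ey = (-0.0944,0.9955)
P = B + -3.22·ex + 1.06·ey = (-0.2415,-1.8197)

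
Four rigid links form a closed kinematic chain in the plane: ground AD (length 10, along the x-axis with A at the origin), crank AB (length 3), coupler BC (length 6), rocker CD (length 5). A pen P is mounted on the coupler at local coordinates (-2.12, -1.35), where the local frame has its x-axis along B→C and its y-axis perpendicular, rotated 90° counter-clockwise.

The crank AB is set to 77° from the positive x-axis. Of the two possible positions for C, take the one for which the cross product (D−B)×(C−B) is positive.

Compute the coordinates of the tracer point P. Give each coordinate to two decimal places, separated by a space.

-1.26 1.31

A=(0,0), D=(10.00,0)
B = A + 3.00·(cos77°, sin77°) = (0.6749, 2.9231)
|BD| = 9.7726
circle(B,6.00) ∩ circle(D,5.00): a=5.4491, h=2.5115
  candidates: C₊=(6.6257,3.6897) cross=24.544; C₋=(5.1232,-1.1033) cross=-24.544
  mode + wants cross > 0 → take C=(6.6257,3.6897) (cross=24.544)
ex = (C−B)/|BC| = (0.9918,0.1278); ey = (-0.1278,0.9918)
P = B + -2.12·ex + -1.35·ey = (-1.2553,1.3133)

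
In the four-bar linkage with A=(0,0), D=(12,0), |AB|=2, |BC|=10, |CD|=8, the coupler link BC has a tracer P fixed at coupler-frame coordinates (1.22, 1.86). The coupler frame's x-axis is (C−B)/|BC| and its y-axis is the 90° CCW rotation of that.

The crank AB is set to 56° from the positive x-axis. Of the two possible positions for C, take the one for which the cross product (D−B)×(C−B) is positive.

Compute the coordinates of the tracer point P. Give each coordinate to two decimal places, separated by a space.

A=(0,0), D=(12.00,0)
B = A + 2.00·(cos56°, sin56°) = (1.1184, 1.6581)
|BD| = 11.0072
circle(B,10.00) ∩ circle(D,8.00): a=7.1389, h=7.0026
  candidates: C₊=(9.2307,7.5054) cross=77.079; C₋=(7.1210,-6.3400) cross=-77.079
  mode + wants cross > 0 → take C=(9.2307,7.5054) (cross=77.079)
ex = (C−B)/|BC| = (0.8112,0.5847); ey = (-0.5847,0.8112)
P = B + 1.22·ex + 1.86·ey = (1.0205,3.8803)

1.02 3.88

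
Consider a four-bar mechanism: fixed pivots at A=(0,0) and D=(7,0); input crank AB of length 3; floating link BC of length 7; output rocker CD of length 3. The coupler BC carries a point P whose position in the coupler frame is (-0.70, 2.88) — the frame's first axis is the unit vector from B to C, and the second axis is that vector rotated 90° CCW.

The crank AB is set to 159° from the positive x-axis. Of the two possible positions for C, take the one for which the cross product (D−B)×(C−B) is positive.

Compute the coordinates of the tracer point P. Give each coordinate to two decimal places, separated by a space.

A=(0,0), D=(7.00,0)
B = A + 3.00·(cos159°, sin159°) = (-2.8007, 1.0751)
|BD| = 9.8595
circle(B,7.00) ∩ circle(D,3.00): a=6.9583, h=0.7633
  candidates: C₊=(4.1993,1.0751) cross=7.526; C₋=(4.0328,-0.4424) cross=-7.526
  mode + wants cross > 0 → take C=(4.1993,1.0751) (cross=7.526)
ex = (C−B)/|BC| = (1.0000,-0.0000); ey = (0.0000,1.0000)
P = B + -0.70·ex + 2.88·ey = (-3.5007,3.9551)

-3.50 3.96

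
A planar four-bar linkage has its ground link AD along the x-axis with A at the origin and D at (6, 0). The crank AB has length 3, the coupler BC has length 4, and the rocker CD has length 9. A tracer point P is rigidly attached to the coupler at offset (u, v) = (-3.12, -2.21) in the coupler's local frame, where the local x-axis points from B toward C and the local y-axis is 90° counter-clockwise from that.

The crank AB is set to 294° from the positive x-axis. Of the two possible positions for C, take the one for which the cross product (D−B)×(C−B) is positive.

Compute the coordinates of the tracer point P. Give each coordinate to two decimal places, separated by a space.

A=(0,0), D=(6.00,0)
B = A + 3.00·(cos294°, sin294°) = (1.2202, -2.7406)
|BD| = 5.5098
circle(B,4.00) ∩ circle(D,9.00): a=-3.1437, h=2.4732
  candidates: C₊=(-2.7372,-2.1588) cross=13.627; C₋=(-0.2768,-6.4499) cross=-13.627
  mode + wants cross > 0 → take C=(-2.7372,-2.1588) (cross=13.627)
ex = (C−B)/|BC| = (-0.9894,0.1455); ey = (-0.1455,-0.9894)
P = B + -3.12·ex + -2.21·ey = (4.6285,-1.0080)

4.63 -1.01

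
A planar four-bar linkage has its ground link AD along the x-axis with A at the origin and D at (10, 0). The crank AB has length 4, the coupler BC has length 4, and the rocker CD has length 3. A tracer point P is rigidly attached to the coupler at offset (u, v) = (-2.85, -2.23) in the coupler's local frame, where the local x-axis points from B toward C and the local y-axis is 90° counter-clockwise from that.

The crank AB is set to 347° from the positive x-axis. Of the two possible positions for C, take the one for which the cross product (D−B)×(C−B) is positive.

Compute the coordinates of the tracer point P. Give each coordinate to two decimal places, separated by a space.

A=(0,0), D=(10.00,0)
B = A + 4.00·(cos347°, sin347°) = (3.8975, -0.8998)
|BD| = 6.1685
circle(B,4.00) ∩ circle(D,3.00): a=3.6516, h=1.6326
  candidates: C₊=(7.2719,1.2480) cross=10.071; C₋=(7.7482,-1.9823) cross=-10.071
  mode + wants cross > 0 → take C=(7.2719,1.2480) (cross=10.071)
ex = (C−B)/|BC| = (0.8436,0.5370); ey = (-0.5370,0.8436)
P = B + -2.85·ex + -2.23·ey = (2.6906,-4.3114)

2.69 -4.31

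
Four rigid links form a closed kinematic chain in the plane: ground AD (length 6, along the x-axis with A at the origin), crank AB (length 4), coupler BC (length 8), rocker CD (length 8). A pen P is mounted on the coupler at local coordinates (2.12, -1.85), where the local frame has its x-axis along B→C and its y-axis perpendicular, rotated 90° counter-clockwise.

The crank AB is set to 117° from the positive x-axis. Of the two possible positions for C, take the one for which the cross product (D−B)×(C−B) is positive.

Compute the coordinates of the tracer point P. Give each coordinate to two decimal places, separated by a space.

0.97 3.17

A=(0,0), D=(6.00,0)
B = A + 4.00·(cos117°, sin117°) = (-1.8160, 3.5640)
|BD| = 8.5902
circle(B,8.00) ∩ circle(D,8.00): a=4.2951, h=6.7492
  candidates: C₊=(4.8922,7.9229) cross=57.977; C₋=(-0.7082,-4.3589) cross=-57.977
  mode + wants cross > 0 → take C=(4.8922,7.9229) (cross=57.977)
ex = (C−B)/|BC| = (0.8385,0.5449); ey = (-0.5449,0.8385)
P = B + 2.12·ex + -1.85·ey = (0.9697,3.1679)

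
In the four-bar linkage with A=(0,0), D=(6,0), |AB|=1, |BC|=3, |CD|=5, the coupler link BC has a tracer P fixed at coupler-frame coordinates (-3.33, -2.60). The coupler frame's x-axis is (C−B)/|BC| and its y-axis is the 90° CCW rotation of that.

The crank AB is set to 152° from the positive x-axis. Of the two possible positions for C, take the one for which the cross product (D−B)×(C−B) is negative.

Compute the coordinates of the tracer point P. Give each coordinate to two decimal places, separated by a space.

-5.08 0.92

A=(0,0), D=(6.00,0)
B = A + 1.00·(cos152°, sin152°) = (-0.8829, 0.4695)
|BD| = 6.8989
circle(B,3.00) ∩ circle(D,5.00): a=2.2899, h=1.9382
  candidates: C₊=(1.5335,2.2473) cross=13.371; C₋=(1.2697,-1.6200) cross=-13.371
  mode - wants cross < 0 → take C=(1.2697,-1.6200) (cross=-13.371)
ex = (C−B)/|BC| = (0.7176,-0.6965); ey = (0.6965,0.7176)
P = B + -3.33·ex + -2.60·ey = (-5.0833,0.9232)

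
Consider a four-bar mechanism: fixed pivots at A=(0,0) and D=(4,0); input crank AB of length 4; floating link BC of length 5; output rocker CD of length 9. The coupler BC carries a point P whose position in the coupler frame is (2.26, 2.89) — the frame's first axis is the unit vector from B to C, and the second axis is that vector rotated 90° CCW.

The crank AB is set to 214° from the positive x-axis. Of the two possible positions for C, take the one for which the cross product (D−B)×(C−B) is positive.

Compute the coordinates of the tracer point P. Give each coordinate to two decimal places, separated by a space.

-6.70 -0.81

A=(0,0), D=(4.00,0)
B = A + 4.00·(cos214°, sin214°) = (-3.3162, -2.2368)
|BD| = 7.6504
circle(B,5.00) ∩ circle(D,9.00): a=0.1653, h=4.9973
  candidates: C₊=(-4.6191,2.5905) cross=38.231; C₋=(-1.6970,-6.9674) cross=-38.231
  mode + wants cross > 0 → take C=(-4.6191,2.5905) (cross=38.231)
ex = (C−B)/|BC| = (-0.2606,0.9654); ey = (-0.9654,-0.2606)
P = B + 2.26·ex + 2.89·ey = (-6.6952,-0.8080)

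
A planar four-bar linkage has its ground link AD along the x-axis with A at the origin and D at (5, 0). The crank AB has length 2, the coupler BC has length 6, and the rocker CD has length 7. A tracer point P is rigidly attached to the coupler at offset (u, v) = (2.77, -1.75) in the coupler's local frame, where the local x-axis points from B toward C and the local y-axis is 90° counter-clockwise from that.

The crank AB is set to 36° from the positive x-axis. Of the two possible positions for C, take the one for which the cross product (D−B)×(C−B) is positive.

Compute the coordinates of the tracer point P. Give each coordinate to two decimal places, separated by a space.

4.17 3.23

A=(0,0), D=(5.00,0)
B = A + 2.00·(cos36°, sin36°) = (1.6180, 1.1756)
|BD| = 3.5805
circle(B,6.00) ∩ circle(D,7.00): a=-0.0252, h=5.9999
  candidates: C₊=(3.5642,6.8512) cross=21.483; C₋=(-0.3757,-4.4835) cross=-21.483
  mode + wants cross > 0 → take C=(3.5642,6.8512) (cross=21.483)
ex = (C−B)/|BC| = (0.3244,0.9459); ey = (-0.9459,0.3244)
P = B + 2.77·ex + -1.75·ey = (4.1719,3.2282)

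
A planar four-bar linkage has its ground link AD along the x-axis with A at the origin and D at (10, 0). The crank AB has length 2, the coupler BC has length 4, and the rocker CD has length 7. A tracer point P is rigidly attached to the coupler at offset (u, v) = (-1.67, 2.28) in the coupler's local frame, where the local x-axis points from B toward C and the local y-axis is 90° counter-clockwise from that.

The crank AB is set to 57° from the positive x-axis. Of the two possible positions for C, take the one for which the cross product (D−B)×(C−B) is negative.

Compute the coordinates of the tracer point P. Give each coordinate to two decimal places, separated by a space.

A=(0,0), D=(10.00,0)
B = A + 2.00·(cos57°, sin57°) = (1.0893, 1.6773)
|BD| = 9.0672
circle(B,4.00) ∩ circle(D,7.00): a=2.7139, h=2.9385
  candidates: C₊=(4.2999,4.0631) cross=26.644; C₋=(3.2127,-1.7125) cross=-26.644
  mode - wants cross < 0 → take C=(3.2127,-1.7125) (cross=-26.644)
ex = (C−B)/|BC| = (0.5309,-0.8475); ey = (0.8475,0.5309)
P = B + -1.67·ex + 2.28·ey = (2.1350,4.3030)

2.13 4.30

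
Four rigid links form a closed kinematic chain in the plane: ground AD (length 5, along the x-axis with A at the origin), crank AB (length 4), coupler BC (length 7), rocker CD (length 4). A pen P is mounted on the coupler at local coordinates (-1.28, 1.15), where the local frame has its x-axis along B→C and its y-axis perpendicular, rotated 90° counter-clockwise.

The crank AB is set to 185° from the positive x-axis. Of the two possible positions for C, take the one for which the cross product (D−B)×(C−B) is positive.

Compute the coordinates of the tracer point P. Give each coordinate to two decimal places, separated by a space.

A=(0,0), D=(5.00,0)
B = A + 4.00·(cos185°, sin185°) = (-3.9848, -0.3486)
|BD| = 8.9915
circle(B,7.00) ∩ circle(D,4.00): a=6.3308, h=2.9867
  candidates: C₊=(2.2255,2.8813) cross=26.855; C₋=(2.4571,-3.0877) cross=-26.855
  mode + wants cross > 0 → take C=(2.2255,2.8813) (cross=26.855)
ex = (C−B)/|BC| = (0.8872,0.4614); ey = (-0.4614,0.8872)
P = B + -1.28·ex + 1.15·ey = (-5.6510,0.0810)

-5.65 0.08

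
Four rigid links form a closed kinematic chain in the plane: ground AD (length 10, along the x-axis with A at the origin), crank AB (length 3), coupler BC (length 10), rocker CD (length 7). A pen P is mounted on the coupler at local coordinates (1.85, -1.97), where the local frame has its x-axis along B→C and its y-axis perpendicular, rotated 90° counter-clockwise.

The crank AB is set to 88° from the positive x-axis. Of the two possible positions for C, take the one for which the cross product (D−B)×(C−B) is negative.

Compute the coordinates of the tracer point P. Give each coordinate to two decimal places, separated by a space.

-0.54 0.37

A=(0,0), D=(10.00,0)
B = A + 3.00·(cos88°, sin88°) = (0.1047, 2.9982)
|BD| = 10.3395
circle(B,10.00) ∩ circle(D,7.00): a=7.6360, h=6.4569
  candidates: C₊=(9.2850,6.9634) cross=66.761; C₋=(5.5403,-5.3955) cross=-66.761
  mode - wants cross < 0 → take C=(5.5403,-5.3955) (cross=-66.761)
ex = (C−B)/|BC| = (0.5436,-0.8394); ey = (0.8394,0.5436)
P = B + 1.85·ex + -1.97·ey = (-0.5433,0.3745)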